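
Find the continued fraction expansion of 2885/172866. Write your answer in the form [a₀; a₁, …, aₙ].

2885 ÷ 172866 → quotient 0, remainder 2885
172866 ÷ 2885 → quotient 59, remainder 2651
2885 ÷ 2651 → quotient 1, remainder 234
2651 ÷ 234 → quotient 11, remainder 77
234 ÷ 77 → quotient 3, remainder 3
77 ÷ 3 → quotient 25, remainder 2
3 ÷ 2 → quotient 1, remainder 1
2 ÷ 1 → quotient 2, remainder 0

[0; 59, 1, 11, 3, 25, 1, 2]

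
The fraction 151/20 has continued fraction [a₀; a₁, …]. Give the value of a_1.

1

Apply division with remainder until the remainder is 0:
⌊151/20⌋ = 7, remainder 11
⌊20/11⌋ = 1, remainder 9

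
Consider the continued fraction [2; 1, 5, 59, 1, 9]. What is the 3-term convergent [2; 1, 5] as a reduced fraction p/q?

17/6

a_0 = 2: 2/1
a_1 = 1: 3/1
a_2 = 5: 17/6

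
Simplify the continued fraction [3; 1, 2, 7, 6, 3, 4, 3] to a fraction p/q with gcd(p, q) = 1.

21927/5956

Work from the innermost term outward:
Start with 3.
4 + 1/(3/1) = 4 + 1/3 = 13/3
3 + 1/(13/3) = 3 + 3/13 = 42/13
6 + 1/(42/13) = 6 + 13/42 = 265/42
7 + 1/(265/42) = 7 + 42/265 = 1897/265
2 + 1/(1897/265) = 2 + 265/1897 = 4059/1897
1 + 1/(4059/1897) = 1 + 1897/4059 = 5956/4059
3 + 1/(5956/4059) = 3 + 4059/5956 = 21927/5956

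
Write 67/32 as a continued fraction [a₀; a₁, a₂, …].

67 = 2·32 + 3, so a_0 = 2
32 = 10·3 + 2, so a_1 = 10
3 = 1·2 + 1, so a_2 = 1
2 = 2·1 + 0, so a_3 = 2

[2; 10, 1, 2]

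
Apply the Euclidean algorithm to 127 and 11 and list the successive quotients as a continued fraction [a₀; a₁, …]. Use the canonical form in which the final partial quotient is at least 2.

Apply division with remainder until the remainder is 0:
127 = 11·11 + 6, so a_0 = 11
11 = 1·6 + 5, so a_1 = 1
6 = 1·5 + 1, so a_2 = 1
5 = 5·1 + 0, so a_3 = 5

[11; 1, 1, 5]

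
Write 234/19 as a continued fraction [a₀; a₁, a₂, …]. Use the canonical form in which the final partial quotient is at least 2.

⌊234/19⌋ = 12, remainder 6
⌊19/6⌋ = 3, remainder 1
⌊6/1⌋ = 6, remainder 0

[12; 3, 6]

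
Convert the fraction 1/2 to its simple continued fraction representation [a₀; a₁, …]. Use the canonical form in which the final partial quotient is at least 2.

[0; 2]

Apply division with remainder until the remainder is 0:
1 ÷ 2 → quotient 0, remainder 1
2 ÷ 1 → quotient 2, remainder 0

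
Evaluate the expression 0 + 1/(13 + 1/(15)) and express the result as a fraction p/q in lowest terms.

15/196

Use the convergent recurrence hₖ = aₖ·hₖ₋₁ + hₖ₋₂ (and likewise for the denominators kₖ):
a_0 = 0: 0/1
a_1 = 13: 1/13
a_2 = 15: 15/196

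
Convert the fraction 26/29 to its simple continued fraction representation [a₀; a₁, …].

26 = 0·29 + 26, so a_0 = 0
29 = 1·26 + 3, so a_1 = 1
26 = 8·3 + 2, so a_2 = 8
3 = 1·2 + 1, so a_3 = 1
2 = 2·1 + 0, so a_4 = 2

[0; 1, 8, 1, 2]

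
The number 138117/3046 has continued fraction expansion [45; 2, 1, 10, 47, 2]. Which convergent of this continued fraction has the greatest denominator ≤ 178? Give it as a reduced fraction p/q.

1451/32

a_0 = 45: 45/1  (≤ bound)
a_1 = 2: 91/2  (≤ bound)
a_2 = 1: 136/3  (≤ bound)
a_3 = 10: 1451/32  (≤ bound)
a_4 = 47: 68333/1507  (> 178, stop)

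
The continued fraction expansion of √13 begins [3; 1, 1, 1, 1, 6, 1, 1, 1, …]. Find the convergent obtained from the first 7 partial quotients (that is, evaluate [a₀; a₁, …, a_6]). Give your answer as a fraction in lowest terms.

137/38

Start with 1.
6 + 1/(1/1) = 6 + 1/1 = 7/1
1 + 1/(7/1) = 1 + 1/7 = 8/7
1 + 1/(8/7) = 1 + 7/8 = 15/8
1 + 1/(15/8) = 1 + 8/15 = 23/15
1 + 1/(23/15) = 1 + 15/23 = 38/23
3 + 1/(38/23) = 3 + 23/38 = 137/38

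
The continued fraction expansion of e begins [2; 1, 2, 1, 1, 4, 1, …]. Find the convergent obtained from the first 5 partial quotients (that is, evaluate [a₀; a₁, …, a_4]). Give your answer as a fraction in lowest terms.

Use the convergent recurrence hₖ = aₖ·hₖ₋₁ + hₖ₋₂ (and likewise for the denominators kₖ):
a_0 = 2: 2/1
a_1 = 1: 3/1
a_2 = 2: 8/3
a_3 = 1: 11/4
a_4 = 1: 19/7

19/7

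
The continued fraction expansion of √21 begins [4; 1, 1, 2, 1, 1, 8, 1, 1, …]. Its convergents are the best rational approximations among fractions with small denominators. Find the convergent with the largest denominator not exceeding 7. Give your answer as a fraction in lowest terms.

32/7

a_0 = 4: 4/1  (≤ bound)
a_1 = 1: 5/1  (≤ bound)
a_2 = 1: 9/2  (≤ bound)
a_3 = 2: 23/5  (≤ bound)
a_4 = 1: 32/7  (≤ bound)
a_5 = 1: 55/12  (> 7, stop)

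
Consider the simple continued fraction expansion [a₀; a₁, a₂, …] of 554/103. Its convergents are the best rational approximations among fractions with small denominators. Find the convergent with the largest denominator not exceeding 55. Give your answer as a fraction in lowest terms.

a_0 = 5: 5/1  (≤ bound)
a_1 = 2: 11/2  (≤ bound)
a_2 = 1: 16/3  (≤ bound)
a_3 = 1: 27/5  (≤ bound)
a_4 = 1: 43/8  (≤ bound)
a_5 = 3: 156/29  (≤ bound)
a_6 = 1: 199/37  (≤ bound)
a_7 = 2: 554/103  (> 55, stop)

199/37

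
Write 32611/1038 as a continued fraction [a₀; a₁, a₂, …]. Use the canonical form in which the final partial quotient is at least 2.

Apply division with remainder until the remainder is 0:
32611 ÷ 1038 → quotient 31, remainder 433
1038 ÷ 433 → quotient 2, remainder 172
433 ÷ 172 → quotient 2, remainder 89
172 ÷ 89 → quotient 1, remainder 83
89 ÷ 83 → quotient 1, remainder 6
83 ÷ 6 → quotient 13, remainder 5
6 ÷ 5 → quotient 1, remainder 1
5 ÷ 1 → quotient 5, remainder 0

[31; 2, 2, 1, 1, 13, 1, 5]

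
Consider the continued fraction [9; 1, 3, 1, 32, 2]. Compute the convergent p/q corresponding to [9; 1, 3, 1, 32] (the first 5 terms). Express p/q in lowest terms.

a_0 = 9: 9/1
a_1 = 1: 10/1
a_2 = 3: 39/4
a_3 = 1: 49/5
a_4 = 32: 1607/164

1607/164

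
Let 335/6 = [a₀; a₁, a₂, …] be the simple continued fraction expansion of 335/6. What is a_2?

Repeatedly divide and take the remainder:
335 = 55·6 + 5, so a_0 = 55
6 = 1·5 + 1, so a_1 = 1
5 = 5·1 + 0, so a_2 = 5

5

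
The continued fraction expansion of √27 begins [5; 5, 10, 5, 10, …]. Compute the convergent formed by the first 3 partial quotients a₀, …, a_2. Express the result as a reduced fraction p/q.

265/51

Start with 10.
5 + 1/(10/1) = 5 + 1/10 = 51/10
5 + 1/(51/10) = 5 + 10/51 = 265/51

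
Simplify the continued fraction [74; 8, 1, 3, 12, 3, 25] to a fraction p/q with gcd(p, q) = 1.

2481270/33479

a_0 = 74: 74/1
a_1 = 8: 593/8
a_2 = 1: 667/9
a_3 = 3: 2594/35
a_4 = 12: 31795/429
a_5 = 3: 97979/1322
a_6 = 25: 2481270/33479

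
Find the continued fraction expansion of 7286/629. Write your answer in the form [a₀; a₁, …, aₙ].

Repeatedly divide and take the remainder:
⌊7286/629⌋ = 11, remainder 367
⌊629/367⌋ = 1, remainder 262
⌊367/262⌋ = 1, remainder 105
⌊262/105⌋ = 2, remainder 52
⌊105/52⌋ = 2, remainder 1
⌊52/1⌋ = 52, remainder 0

[11; 1, 1, 2, 2, 52]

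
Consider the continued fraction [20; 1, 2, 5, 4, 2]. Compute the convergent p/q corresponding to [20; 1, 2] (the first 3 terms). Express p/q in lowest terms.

a_0 = 20: 20/1
a_1 = 1: 21/1
a_2 = 2: 62/3

62/3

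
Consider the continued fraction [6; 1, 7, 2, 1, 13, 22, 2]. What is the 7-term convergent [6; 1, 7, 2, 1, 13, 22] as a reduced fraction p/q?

Start with 22.
13 + 1/(22/1) = 13 + 1/22 = 287/22
1 + 1/(287/22) = 1 + 22/287 = 309/287
2 + 1/(309/287) = 2 + 287/309 = 905/309
7 + 1/(905/309) = 7 + 309/905 = 6644/905
1 + 1/(6644/905) = 1 + 905/6644 = 7549/6644
6 + 1/(7549/6644) = 6 + 6644/7549 = 51938/7549

51938/7549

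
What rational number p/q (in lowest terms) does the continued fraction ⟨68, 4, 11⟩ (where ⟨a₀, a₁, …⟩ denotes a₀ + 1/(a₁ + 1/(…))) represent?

Start with 11.
4 + 1/(11/1) = 4 + 1/11 = 45/11
68 + 1/(45/11) = 68 + 11/45 = 3071/45

3071/45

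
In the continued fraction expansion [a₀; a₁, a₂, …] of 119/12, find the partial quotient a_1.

1

Repeatedly divide and take the remainder:
119 ÷ 12 → quotient 9, remainder 11
12 ÷ 11 → quotient 1, remainder 1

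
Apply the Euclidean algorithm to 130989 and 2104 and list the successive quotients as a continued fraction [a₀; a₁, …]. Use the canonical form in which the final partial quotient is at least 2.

[62; 3, 1, 8, 60]

⌊130989/2104⌋ = 62, remainder 541
⌊2104/541⌋ = 3, remainder 481
⌊541/481⌋ = 1, remainder 60
⌊481/60⌋ = 8, remainder 1
⌊60/1⌋ = 60, remainder 0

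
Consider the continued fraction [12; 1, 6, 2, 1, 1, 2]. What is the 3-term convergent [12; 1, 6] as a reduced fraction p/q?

90/7

Compute successive convergents:
a_0 = 12: 12/1
a_1 = 1: 13/1
a_2 = 6: 90/7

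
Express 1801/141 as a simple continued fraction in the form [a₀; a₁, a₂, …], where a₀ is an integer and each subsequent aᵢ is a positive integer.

1801 ÷ 141 → quotient 12, remainder 109
141 ÷ 109 → quotient 1, remainder 32
109 ÷ 32 → quotient 3, remainder 13
32 ÷ 13 → quotient 2, remainder 6
13 ÷ 6 → quotient 2, remainder 1
6 ÷ 1 → quotient 6, remainder 0

[12; 1, 3, 2, 2, 6]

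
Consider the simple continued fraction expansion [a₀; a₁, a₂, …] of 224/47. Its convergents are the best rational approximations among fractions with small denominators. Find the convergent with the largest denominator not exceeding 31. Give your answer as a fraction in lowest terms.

81/17

List convergents until the denominator exceeds the bound:
a_0 = 4: 4/1  (≤ bound)
a_1 = 1: 5/1  (≤ bound)
a_2 = 3: 19/4  (≤ bound)
a_3 = 3: 62/13  (≤ bound)
a_4 = 1: 81/17  (≤ bound)
a_5 = 2: 224/47  (> 31, stop)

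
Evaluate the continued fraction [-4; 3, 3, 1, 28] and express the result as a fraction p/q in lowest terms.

Start with 28.
1 + 1/(28/1) = 1 + 1/28 = 29/28
3 + 1/(29/28) = 3 + 28/29 = 115/29
3 + 1/(115/29) = 3 + 29/115 = 374/115
-4 + 1/(374/115) = -4 + 115/374 = -1381/374

-1381/374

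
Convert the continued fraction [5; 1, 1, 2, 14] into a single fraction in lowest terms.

403/72

Build up convergents one term at a time:
a_0 = 5: 5/1
a_1 = 1: 6/1
a_2 = 1: 11/2
a_3 = 2: 28/5
a_4 = 14: 403/72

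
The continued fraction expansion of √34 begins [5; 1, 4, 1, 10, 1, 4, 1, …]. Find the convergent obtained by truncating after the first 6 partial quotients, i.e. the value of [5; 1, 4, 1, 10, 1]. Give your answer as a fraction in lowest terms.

414/71

Start with 1.
10 + 1/(1/1) = 10 + 1/1 = 11/1
1 + 1/(11/1) = 1 + 1/11 = 12/11
4 + 1/(12/11) = 4 + 11/12 = 59/12
1 + 1/(59/12) = 1 + 12/59 = 71/59
5 + 1/(71/59) = 5 + 59/71 = 414/71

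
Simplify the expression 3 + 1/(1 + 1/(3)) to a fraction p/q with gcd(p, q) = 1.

15/4

Start with 3.
1 + 1/(3/1) = 1 + 1/3 = 4/3
3 + 1/(4/3) = 3 + 3/4 = 15/4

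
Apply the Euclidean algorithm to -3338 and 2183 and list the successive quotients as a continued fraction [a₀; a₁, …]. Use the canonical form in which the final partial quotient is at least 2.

Run the Euclidean algorithm, recording each quotient:
-3338 = -2·2183 + 1028, so a_0 = -2
2183 = 2·1028 + 127, so a_1 = 2
1028 = 8·127 + 12, so a_2 = 8
127 = 10·12 + 7, so a_3 = 10
12 = 1·7 + 5, so a_4 = 1
7 = 1·5 + 2, so a_5 = 1
5 = 2·2 + 1, so a_6 = 2
2 = 2·1 + 0, so a_7 = 2

[-2; 2, 8, 10, 1, 1, 2, 2]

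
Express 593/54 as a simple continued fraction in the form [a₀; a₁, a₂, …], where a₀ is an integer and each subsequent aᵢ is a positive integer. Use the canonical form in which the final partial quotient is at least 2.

593 = 10·54 + 53, so a_0 = 10
54 = 1·53 + 1, so a_1 = 1
53 = 53·1 + 0, so a_2 = 53

[10; 1, 53]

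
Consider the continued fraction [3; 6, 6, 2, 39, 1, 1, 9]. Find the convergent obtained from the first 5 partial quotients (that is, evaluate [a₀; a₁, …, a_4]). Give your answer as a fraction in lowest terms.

9984/3157

Start with 39.
2 + 1/(39/1) = 2 + 1/39 = 79/39
6 + 1/(79/39) = 6 + 39/79 = 513/79
6 + 1/(513/79) = 6 + 79/513 = 3157/513
3 + 1/(3157/513) = 3 + 513/3157 = 9984/3157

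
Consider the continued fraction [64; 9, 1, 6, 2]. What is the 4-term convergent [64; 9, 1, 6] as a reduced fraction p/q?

Start with 6.
1 + 1/(6/1) = 1 + 1/6 = 7/6
9 + 1/(7/6) = 9 + 6/7 = 69/7
64 + 1/(69/7) = 64 + 7/69 = 4423/69

4423/69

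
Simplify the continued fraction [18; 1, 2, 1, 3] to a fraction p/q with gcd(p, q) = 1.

281/15

Start with 3.
1 + 1/(3/1) = 1 + 1/3 = 4/3
2 + 1/(4/3) = 2 + 3/4 = 11/4
1 + 1/(11/4) = 1 + 4/11 = 15/11
18 + 1/(15/11) = 18 + 11/15 = 281/15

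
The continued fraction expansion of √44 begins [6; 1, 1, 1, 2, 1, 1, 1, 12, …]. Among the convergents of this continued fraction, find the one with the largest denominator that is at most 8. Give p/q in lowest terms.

53/8

a_0 = 6: 6/1  (≤ bound)
a_1 = 1: 7/1  (≤ bound)
a_2 = 1: 13/2  (≤ bound)
a_3 = 1: 20/3  (≤ bound)
a_4 = 2: 53/8  (≤ bound)
a_5 = 1: 73/11  (> 8, stop)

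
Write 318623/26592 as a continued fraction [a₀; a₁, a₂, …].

[11; 1, 54, 3, 1, 1, 22, 3]

Repeatedly divide and take the remainder:
318623 = 11·26592 + 26111, so a_0 = 11
26592 = 1·26111 + 481, so a_1 = 1
26111 = 54·481 + 137, so a_2 = 54
481 = 3·137 + 70, so a_3 = 3
137 = 1·70 + 67, so a_4 = 1
70 = 1·67 + 3, so a_5 = 1
67 = 22·3 + 1, so a_6 = 22
3 = 3·1 + 0, so a_7 = 3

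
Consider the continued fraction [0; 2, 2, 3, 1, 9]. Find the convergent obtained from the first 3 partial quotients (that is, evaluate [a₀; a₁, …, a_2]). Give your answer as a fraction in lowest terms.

2/5

a_0 = 0: 0/1
a_1 = 2: 1/2
a_2 = 2: 2/5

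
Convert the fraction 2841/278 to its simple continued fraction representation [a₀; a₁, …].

2841 = 10·278 + 61, so a_0 = 10
278 = 4·61 + 34, so a_1 = 4
61 = 1·34 + 27, so a_2 = 1
34 = 1·27 + 7, so a_3 = 1
27 = 3·7 + 6, so a_4 = 3
7 = 1·6 + 1, so a_5 = 1
6 = 6·1 + 0, so a_6 = 6

[10; 4, 1, 1, 3, 1, 6]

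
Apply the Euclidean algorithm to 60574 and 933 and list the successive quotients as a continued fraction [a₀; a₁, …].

Apply division with remainder until the remainder is 0:
60574 = 64·933 + 862, so a_0 = 64
933 = 1·862 + 71, so a_1 = 1
862 = 12·71 + 10, so a_2 = 12
71 = 7·10 + 1, so a_3 = 7
10 = 10·1 + 0, so a_4 = 10

[64; 1, 12, 7, 10]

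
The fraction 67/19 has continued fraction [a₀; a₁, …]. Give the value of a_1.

67 ÷ 19 → quotient 3, remainder 10
19 ÷ 10 → quotient 1, remainder 9

1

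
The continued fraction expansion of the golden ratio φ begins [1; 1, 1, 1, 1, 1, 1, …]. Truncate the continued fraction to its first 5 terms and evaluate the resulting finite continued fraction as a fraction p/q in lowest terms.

a_0 = 1: 1/1
a_1 = 1: 2/1
a_2 = 1: 3/2
a_3 = 1: 5/3
a_4 = 1: 8/5

8/5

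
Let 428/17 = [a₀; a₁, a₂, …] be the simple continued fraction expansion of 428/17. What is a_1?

Run the Euclidean algorithm, recording each quotient:
428 = 25·17 + 3, so a_0 = 25
17 = 5·3 + 2, so a_1 = 5

5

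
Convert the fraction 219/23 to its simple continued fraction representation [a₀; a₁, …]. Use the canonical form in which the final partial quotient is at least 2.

219 = 9·23 + 12, so a_0 = 9
23 = 1·12 + 11, so a_1 = 1
12 = 1·11 + 1, so a_2 = 1
11 = 11·1 + 0, so a_3 = 11

[9; 1, 1, 11]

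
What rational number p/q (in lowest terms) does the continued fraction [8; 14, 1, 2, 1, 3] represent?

1783/221

Starting at the tail and folding back:
Start with 3.
1 + 1/(3/1) = 1 + 1/3 = 4/3
2 + 1/(4/3) = 2 + 3/4 = 11/4
1 + 1/(11/4) = 1 + 4/11 = 15/11
14 + 1/(15/11) = 14 + 11/15 = 221/15
8 + 1/(221/15) = 8 + 15/221 = 1783/221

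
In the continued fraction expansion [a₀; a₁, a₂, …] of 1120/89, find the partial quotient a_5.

7

1120 = 12·89 + 52, so a_0 = 12
89 = 1·52 + 37, so a_1 = 1
52 = 1·37 + 15, so a_2 = 1
37 = 2·15 + 7, so a_3 = 2
15 = 2·7 + 1, so a_4 = 2
7 = 7·1 + 0, so a_5 = 7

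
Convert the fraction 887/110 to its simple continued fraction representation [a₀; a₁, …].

[8; 15, 1, 2, 2]

⌊887/110⌋ = 8, remainder 7
⌊110/7⌋ = 15, remainder 5
⌊7/5⌋ = 1, remainder 2
⌊5/2⌋ = 2, remainder 1
⌊2/1⌋ = 2, remainder 0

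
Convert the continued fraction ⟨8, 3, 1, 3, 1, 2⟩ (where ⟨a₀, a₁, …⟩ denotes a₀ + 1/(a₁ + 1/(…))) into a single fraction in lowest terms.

438/53

Starting at the tail and folding back:
Start with 2.
1 + 1/(2/1) = 1 + 1/2 = 3/2
3 + 1/(3/2) = 3 + 2/3 = 11/3
1 + 1/(11/3) = 1 + 3/11 = 14/11
3 + 1/(14/11) = 3 + 11/14 = 53/14
8 + 1/(53/14) = 8 + 14/53 = 438/53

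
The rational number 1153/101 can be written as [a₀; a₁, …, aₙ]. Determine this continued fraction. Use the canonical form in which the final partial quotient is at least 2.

[11; 2, 2, 2, 8]

1153 ÷ 101 → quotient 11, remainder 42
101 ÷ 42 → quotient 2, remainder 17
42 ÷ 17 → quotient 2, remainder 8
17 ÷ 8 → quotient 2, remainder 1
8 ÷ 1 → quotient 8, remainder 0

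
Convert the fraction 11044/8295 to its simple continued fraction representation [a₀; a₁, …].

Repeatedly divide and take the remainder:
11044 = 1·8295 + 2749, so a_0 = 1
8295 = 3·2749 + 48, so a_1 = 3
2749 = 57·48 + 13, so a_2 = 57
48 = 3·13 + 9, so a_3 = 3
13 = 1·9 + 4, so a_4 = 1
9 = 2·4 + 1, so a_5 = 2
4 = 4·1 + 0, so a_6 = 4

[1; 3, 57, 3, 1, 2, 4]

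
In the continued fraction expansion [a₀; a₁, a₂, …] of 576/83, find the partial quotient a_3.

Run the Euclidean algorithm, recording each quotient:
576 ÷ 83 → quotient 6, remainder 78
83 ÷ 78 → quotient 1, remainder 5
78 ÷ 5 → quotient 15, remainder 3
5 ÷ 3 → quotient 1, remainder 2

1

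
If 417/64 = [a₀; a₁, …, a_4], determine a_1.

Repeatedly divide and take the remainder:
417 = 6·64 + 33, so a_0 = 6
64 = 1·33 + 31, so a_1 = 1

1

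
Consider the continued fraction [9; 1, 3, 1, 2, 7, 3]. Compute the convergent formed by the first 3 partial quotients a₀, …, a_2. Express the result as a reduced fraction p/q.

39/4

Use the convergent recurrence hₖ = aₖ·hₖ₋₁ + hₖ₋₂ (and likewise for the denominators kₖ):
a_0 = 9: 9/1
a_1 = 1: 10/1
a_2 = 3: 39/4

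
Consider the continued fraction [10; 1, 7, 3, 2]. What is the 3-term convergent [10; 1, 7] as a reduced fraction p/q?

Build up convergents one term at a time:
a_0 = 10: 10/1
a_1 = 1: 11/1
a_2 = 7: 87/8

87/8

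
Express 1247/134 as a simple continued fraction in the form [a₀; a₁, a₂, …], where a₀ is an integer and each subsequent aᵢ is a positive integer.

1247 ÷ 134 → quotient 9, remainder 41
134 ÷ 41 → quotient 3, remainder 11
41 ÷ 11 → quotient 3, remainder 8
11 ÷ 8 → quotient 1, remainder 3
8 ÷ 3 → quotient 2, remainder 2
3 ÷ 2 → quotient 1, remainder 1
2 ÷ 1 → quotient 2, remainder 0

[9; 3, 3, 1, 2, 1, 2]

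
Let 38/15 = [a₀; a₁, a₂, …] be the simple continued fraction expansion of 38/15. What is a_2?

38 = 2·15 + 8, so a_0 = 2
15 = 1·8 + 7, so a_1 = 1
8 = 1·7 + 1, so a_2 = 1

1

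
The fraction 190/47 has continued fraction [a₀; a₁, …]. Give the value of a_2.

⌊190/47⌋ = 4, remainder 2
⌊47/2⌋ = 23, remainder 1
⌊2/1⌋ = 2, remainder 0

2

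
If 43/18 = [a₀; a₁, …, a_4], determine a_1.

2

43 = 2·18 + 7, so a_0 = 2
18 = 2·7 + 4, so a_1 = 2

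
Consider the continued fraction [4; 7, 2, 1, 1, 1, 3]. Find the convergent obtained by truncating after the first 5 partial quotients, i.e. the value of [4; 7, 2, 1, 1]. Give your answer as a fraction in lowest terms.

153/37

Collapse the nested fraction from the inside out:
Start with 1.
1 + 1/(1/1) = 1 + 1/1 = 2/1
2 + 1/(2/1) = 2 + 1/2 = 5/2
7 + 1/(5/2) = 7 + 2/5 = 37/5
4 + 1/(37/5) = 4 + 5/37 = 153/37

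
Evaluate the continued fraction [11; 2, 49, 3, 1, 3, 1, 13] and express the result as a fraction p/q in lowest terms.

299743/26076

a_0 = 11: 11/1
a_1 = 2: 23/2
a_2 = 49: 1138/99
a_3 = 3: 3437/299
a_4 = 1: 4575/398
a_5 = 3: 17162/1493
a_6 = 1: 21737/1891
a_7 = 13: 299743/26076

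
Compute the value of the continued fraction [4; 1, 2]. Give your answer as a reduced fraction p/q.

14/3

Starting at the tail and folding back:
Start with 2.
1 + 1/(2/1) = 1 + 1/2 = 3/2
4 + 1/(3/2) = 4 + 2/3 = 14/3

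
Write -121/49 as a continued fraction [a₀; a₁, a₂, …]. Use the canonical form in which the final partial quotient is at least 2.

[-3; 1, 1, 7, 1, 2]

-121 ÷ 49 → quotient -3, remainder 26
49 ÷ 26 → quotient 1, remainder 23
26 ÷ 23 → quotient 1, remainder 3
23 ÷ 3 → quotient 7, remainder 2
3 ÷ 2 → quotient 1, remainder 1
2 ÷ 1 → quotient 2, remainder 0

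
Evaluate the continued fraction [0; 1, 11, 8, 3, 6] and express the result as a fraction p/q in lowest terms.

1757/1915

Start with 6.
3 + 1/(6/1) = 3 + 1/6 = 19/6
8 + 1/(19/6) = 8 + 6/19 = 158/19
11 + 1/(158/19) = 11 + 19/158 = 1757/158
1 + 1/(1757/158) = 1 + 158/1757 = 1915/1757
0 + 1/(1915/1757) = 0 + 1757/1915 = 1757/1915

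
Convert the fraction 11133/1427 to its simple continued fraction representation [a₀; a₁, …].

[7; 1, 4, 23, 1, 1, 2, 2]

⌊11133/1427⌋ = 7, remainder 1144
⌊1427/1144⌋ = 1, remainder 283
⌊1144/283⌋ = 4, remainder 12
⌊283/12⌋ = 23, remainder 7
⌊12/7⌋ = 1, remainder 5
⌊7/5⌋ = 1, remainder 2
⌊5/2⌋ = 2, remainder 1
⌊2/1⌋ = 2, remainder 0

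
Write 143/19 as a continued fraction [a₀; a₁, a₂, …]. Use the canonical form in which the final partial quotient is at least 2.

[7; 1, 1, 9]

⌊143/19⌋ = 7, remainder 10
⌊19/10⌋ = 1, remainder 9
⌊10/9⌋ = 1, remainder 1
⌊9/1⌋ = 9, remainder 0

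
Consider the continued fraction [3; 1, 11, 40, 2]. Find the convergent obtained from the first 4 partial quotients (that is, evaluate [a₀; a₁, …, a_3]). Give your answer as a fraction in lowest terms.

Compute successive convergents:
a_0 = 3: 3/1
a_1 = 1: 4/1
a_2 = 11: 47/12
a_3 = 40: 1884/481

1884/481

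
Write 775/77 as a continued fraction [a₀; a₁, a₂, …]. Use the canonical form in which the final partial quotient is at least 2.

775 ÷ 77 → quotient 10, remainder 5
77 ÷ 5 → quotient 15, remainder 2
5 ÷ 2 → quotient 2, remainder 1
2 ÷ 1 → quotient 2, remainder 0

[10; 15, 2, 2]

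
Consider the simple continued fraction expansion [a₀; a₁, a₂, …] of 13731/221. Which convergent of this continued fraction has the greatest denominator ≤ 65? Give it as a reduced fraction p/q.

3790/61

a_0 = 62: 62/1  (≤ bound)
a_1 = 7: 435/7  (≤ bound)
a_2 = 1: 497/8  (≤ bound)
a_3 = 1: 932/15  (≤ bound)
a_4 = 1: 1429/23  (≤ bound)
a_5 = 1: 2361/38  (≤ bound)
a_6 = 1: 3790/61  (≤ bound)
a_7 = 3: 13731/221  (> 65, stop)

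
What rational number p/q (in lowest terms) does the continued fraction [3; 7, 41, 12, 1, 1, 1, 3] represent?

126037/40109

Starting at the tail and folding back:
Start with 3.
1 + 1/(3/1) = 1 + 1/3 = 4/3
1 + 1/(4/3) = 1 + 3/4 = 7/4
1 + 1/(7/4) = 1 + 4/7 = 11/7
12 + 1/(11/7) = 12 + 7/11 = 139/11
41 + 1/(139/11) = 41 + 11/139 = 5710/139
7 + 1/(5710/139) = 7 + 139/5710 = 40109/5710
3 + 1/(40109/5710) = 3 + 5710/40109 = 126037/40109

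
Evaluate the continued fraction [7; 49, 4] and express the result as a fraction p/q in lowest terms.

Work from the innermost term outward:
Start with 4.
49 + 1/(4/1) = 49 + 1/4 = 197/4
7 + 1/(197/4) = 7 + 4/197 = 1383/197

1383/197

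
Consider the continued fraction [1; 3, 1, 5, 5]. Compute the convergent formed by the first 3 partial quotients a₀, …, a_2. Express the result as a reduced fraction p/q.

a_0 = 1: 1/1
a_1 = 3: 4/3
a_2 = 1: 5/4

5/4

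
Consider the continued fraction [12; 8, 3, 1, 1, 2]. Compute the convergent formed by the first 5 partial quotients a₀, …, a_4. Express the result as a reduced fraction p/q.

703/58

a_0 = 12: 12/1
a_1 = 8: 97/8
a_2 = 3: 303/25
a_3 = 1: 400/33
a_4 = 1: 703/58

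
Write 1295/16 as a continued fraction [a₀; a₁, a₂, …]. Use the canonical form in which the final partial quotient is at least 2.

[80; 1, 15]

⌊1295/16⌋ = 80, remainder 15
⌊16/15⌋ = 1, remainder 1
⌊15/1⌋ = 15, remainder 0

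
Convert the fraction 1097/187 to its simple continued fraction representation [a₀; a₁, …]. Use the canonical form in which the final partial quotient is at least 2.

[5; 1, 6, 2, 12]

1097 = 5·187 + 162, so a_0 = 5
187 = 1·162 + 25, so a_1 = 1
162 = 6·25 + 12, so a_2 = 6
25 = 2·12 + 1, so a_3 = 2
12 = 12·1 + 0, so a_4 = 12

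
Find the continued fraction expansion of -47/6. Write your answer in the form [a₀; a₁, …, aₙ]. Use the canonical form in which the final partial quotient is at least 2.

⌊-47/6⌋ = -8, remainder 1
⌊6/1⌋ = 6, remainder 0

[-8; 6]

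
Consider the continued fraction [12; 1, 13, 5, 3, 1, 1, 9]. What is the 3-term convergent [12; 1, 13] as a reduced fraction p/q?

Starting at the tail and folding back:
Start with 13.
1 + 1/(13/1) = 1 + 1/13 = 14/13
12 + 1/(14/13) = 12 + 13/14 = 181/14

181/14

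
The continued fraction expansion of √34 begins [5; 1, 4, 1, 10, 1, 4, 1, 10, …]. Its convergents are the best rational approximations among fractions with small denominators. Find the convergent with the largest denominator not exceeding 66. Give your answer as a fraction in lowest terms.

379/65

a_0 = 5: 5/1  (≤ bound)
a_1 = 1: 6/1  (≤ bound)
a_2 = 4: 29/5  (≤ bound)
a_3 = 1: 35/6  (≤ bound)
a_4 = 10: 379/65  (≤ bound)
a_5 = 1: 414/71  (> 66, stop)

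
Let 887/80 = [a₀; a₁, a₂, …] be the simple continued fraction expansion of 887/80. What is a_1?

887 ÷ 80 → quotient 11, remainder 7
80 ÷ 7 → quotient 11, remainder 3

11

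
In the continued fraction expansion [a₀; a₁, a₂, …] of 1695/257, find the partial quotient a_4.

Repeatedly divide and take the remainder:
1695 ÷ 257 → quotient 6, remainder 153
257 ÷ 153 → quotient 1, remainder 104
153 ÷ 104 → quotient 1, remainder 49
104 ÷ 49 → quotient 2, remainder 6
49 ÷ 6 → quotient 8, remainder 1

8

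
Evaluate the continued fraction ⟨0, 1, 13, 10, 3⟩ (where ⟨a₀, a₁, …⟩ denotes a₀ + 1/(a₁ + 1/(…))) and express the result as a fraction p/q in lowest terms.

a_0 = 0: 0/1
a_1 = 1: 1/1
a_2 = 13: 13/14
a_3 = 10: 131/141
a_4 = 3: 406/437

406/437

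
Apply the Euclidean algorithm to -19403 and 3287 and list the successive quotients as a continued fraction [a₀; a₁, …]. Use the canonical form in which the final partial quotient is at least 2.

[-6; 10, 3, 3, 2, 6, 2]

Run the Euclidean algorithm, recording each quotient:
-19403 = -6·3287 + 319, so a_0 = -6
3287 = 10·319 + 97, so a_1 = 10
319 = 3·97 + 28, so a_2 = 3
97 = 3·28 + 13, so a_3 = 3
28 = 2·13 + 2, so a_4 = 2
13 = 6·2 + 1, so a_5 = 6
2 = 2·1 + 0, so a_6 = 2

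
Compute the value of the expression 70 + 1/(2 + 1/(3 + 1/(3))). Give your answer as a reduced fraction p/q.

1620/23

a_0 = 70: 70/1
a_1 = 2: 141/2
a_2 = 3: 493/7
a_3 = 3: 1620/23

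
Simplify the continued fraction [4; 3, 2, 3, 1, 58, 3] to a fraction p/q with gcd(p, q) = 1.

23584/5497

Compute successive convergents:
a_0 = 4: 4/1
a_1 = 3: 13/3
a_2 = 2: 30/7
a_3 = 3: 103/24
a_4 = 1: 133/31
a_5 = 58: 7817/1822
a_6 = 3: 23584/5497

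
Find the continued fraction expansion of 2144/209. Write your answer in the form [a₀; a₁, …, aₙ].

[10; 3, 1, 6, 1, 2, 2]

2144 = 10·209 + 54, so a_0 = 10
209 = 3·54 + 47, so a_1 = 3
54 = 1·47 + 7, so a_2 = 1
47 = 6·7 + 5, so a_3 = 6
7 = 1·5 + 2, so a_4 = 1
5 = 2·2 + 1, so a_5 = 2
2 = 2·1 + 0, so a_6 = 2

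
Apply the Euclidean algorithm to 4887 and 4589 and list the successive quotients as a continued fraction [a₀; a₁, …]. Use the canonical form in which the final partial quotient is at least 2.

[1; 15, 2, 1, 1, 59]

Apply division with remainder until the remainder is 0:
⌊4887/4589⌋ = 1, remainder 298
⌊4589/298⌋ = 15, remainder 119
⌊298/119⌋ = 2, remainder 60
⌊119/60⌋ = 1, remainder 59
⌊60/59⌋ = 1, remainder 1
⌊59/1⌋ = 59, remainder 0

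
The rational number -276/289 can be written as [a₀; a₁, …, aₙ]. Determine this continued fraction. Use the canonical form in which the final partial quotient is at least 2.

⌊-276/289⌋ = -1, remainder 13
⌊289/13⌋ = 22, remainder 3
⌊13/3⌋ = 4, remainder 1
⌊3/1⌋ = 3, remainder 0

[-1; 22, 4, 3]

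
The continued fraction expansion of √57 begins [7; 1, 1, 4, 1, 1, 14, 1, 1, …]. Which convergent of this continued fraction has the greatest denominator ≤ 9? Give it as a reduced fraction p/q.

a_0 = 7: 7/1  (≤ bound)
a_1 = 1: 8/1  (≤ bound)
a_2 = 1: 15/2  (≤ bound)
a_3 = 4: 68/9  (≤ bound)
a_4 = 1: 83/11  (> 9, stop)

68/9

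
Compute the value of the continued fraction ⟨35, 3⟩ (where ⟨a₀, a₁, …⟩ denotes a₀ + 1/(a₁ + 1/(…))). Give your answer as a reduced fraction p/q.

106/3

Starting at the tail and folding back:
Start with 3.
35 + 1/(3/1) = 35 + 1/3 = 106/3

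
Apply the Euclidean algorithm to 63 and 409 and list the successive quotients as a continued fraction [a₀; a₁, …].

[0; 6, 2, 31]

63 = 0·409 + 63, so a_0 = 0
409 = 6·63 + 31, so a_1 = 6
63 = 2·31 + 1, so a_2 = 2
31 = 31·1 + 0, so a_3 = 31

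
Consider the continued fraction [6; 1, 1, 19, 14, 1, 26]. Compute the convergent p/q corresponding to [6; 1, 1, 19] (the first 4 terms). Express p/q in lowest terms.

Compute successive convergents:
a_0 = 6: 6/1
a_1 = 1: 7/1
a_2 = 1: 13/2
a_3 = 19: 254/39

254/39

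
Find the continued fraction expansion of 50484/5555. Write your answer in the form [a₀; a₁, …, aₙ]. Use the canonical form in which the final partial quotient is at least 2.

Apply division with remainder until the remainder is 0:
50484 ÷ 5555 → quotient 9, remainder 489
5555 ÷ 489 → quotient 11, remainder 176
489 ÷ 176 → quotient 2, remainder 137
176 ÷ 137 → quotient 1, remainder 39
137 ÷ 39 → quotient 3, remainder 20
39 ÷ 20 → quotient 1, remainder 19
20 ÷ 19 → quotient 1, remainder 1
19 ÷ 1 → quotient 19, remainder 0

[9; 11, 2, 1, 3, 1, 1, 19]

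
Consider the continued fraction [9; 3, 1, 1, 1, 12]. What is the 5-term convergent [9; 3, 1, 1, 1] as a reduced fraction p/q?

Start with 1.
1 + 1/(1/1) = 1 + 1/1 = 2/1
1 + 1/(2/1) = 1 + 1/2 = 3/2
3 + 1/(3/2) = 3 + 2/3 = 11/3
9 + 1/(11/3) = 9 + 3/11 = 102/11

102/11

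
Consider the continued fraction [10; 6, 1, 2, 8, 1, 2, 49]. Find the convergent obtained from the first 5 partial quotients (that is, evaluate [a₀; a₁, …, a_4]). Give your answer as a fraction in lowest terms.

a_0 = 10: 10/1
a_1 = 6: 61/6
a_2 = 1: 71/7
a_3 = 2: 203/20
a_4 = 8: 1695/167

1695/167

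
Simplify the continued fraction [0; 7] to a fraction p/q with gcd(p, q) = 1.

1/7

a_0 = 0: 0/1
a_1 = 7: 1/7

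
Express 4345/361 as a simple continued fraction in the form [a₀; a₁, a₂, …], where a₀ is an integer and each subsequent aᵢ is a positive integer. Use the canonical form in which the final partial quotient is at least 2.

4345 ÷ 361 → quotient 12, remainder 13
361 ÷ 13 → quotient 27, remainder 10
13 ÷ 10 → quotient 1, remainder 3
10 ÷ 3 → quotient 3, remainder 1
3 ÷ 1 → quotient 3, remainder 0

[12; 27, 1, 3, 3]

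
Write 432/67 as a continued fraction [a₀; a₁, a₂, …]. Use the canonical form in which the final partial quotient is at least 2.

[6; 2, 4, 3, 2]

432 ÷ 67 → quotient 6, remainder 30
67 ÷ 30 → quotient 2, remainder 7
30 ÷ 7 → quotient 4, remainder 2
7 ÷ 2 → quotient 3, remainder 1
2 ÷ 1 → quotient 2, remainder 0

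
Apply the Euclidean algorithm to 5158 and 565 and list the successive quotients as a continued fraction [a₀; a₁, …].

⌊5158/565⌋ = 9, remainder 73
⌊565/73⌋ = 7, remainder 54
⌊73/54⌋ = 1, remainder 19
⌊54/19⌋ = 2, remainder 16
⌊19/16⌋ = 1, remainder 3
⌊16/3⌋ = 5, remainder 1
⌊3/1⌋ = 3, remainder 0

[9; 7, 1, 2, 1, 5, 3]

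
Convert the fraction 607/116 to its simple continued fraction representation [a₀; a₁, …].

[5; 4, 3, 2, 1, 2]

607 ÷ 116 → quotient 5, remainder 27
116 ÷ 27 → quotient 4, remainder 8
27 ÷ 8 → quotient 3, remainder 3
8 ÷ 3 → quotient 2, remainder 2
3 ÷ 2 → quotient 1, remainder 1
2 ÷ 1 → quotient 2, remainder 0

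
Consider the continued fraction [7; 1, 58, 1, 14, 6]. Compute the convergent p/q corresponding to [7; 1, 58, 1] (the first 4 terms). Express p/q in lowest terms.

479/60

Start with 1.
58 + 1/(1/1) = 58 + 1/1 = 59/1
1 + 1/(59/1) = 1 + 1/59 = 60/59
7 + 1/(60/59) = 7 + 59/60 = 479/60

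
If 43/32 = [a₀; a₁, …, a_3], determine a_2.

⌊43/32⌋ = 1, remainder 11
⌊32/11⌋ = 2, remainder 10
⌊11/10⌋ = 1, remainder 1

1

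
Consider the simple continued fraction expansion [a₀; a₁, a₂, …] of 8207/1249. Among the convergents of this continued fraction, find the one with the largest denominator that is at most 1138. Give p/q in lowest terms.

a_0 = 6: 6/1  (≤ bound)
a_1 = 1: 7/1  (≤ bound)
a_2 = 1: 13/2  (≤ bound)
a_3 = 3: 46/7  (≤ bound)
a_4 = 35: 1623/247  (≤ bound)
a_5 = 2: 3292/501  (≤ bound)
a_6 = 2: 8207/1249  (> 1138, stop)

3292/501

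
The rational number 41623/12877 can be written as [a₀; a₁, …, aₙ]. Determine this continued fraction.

Run the Euclidean algorithm, recording each quotient:
41623 = 3·12877 + 2992, so a_0 = 3
12877 = 4·2992 + 909, so a_1 = 4
2992 = 3·909 + 265, so a_2 = 3
909 = 3·265 + 114, so a_3 = 3
265 = 2·114 + 37, so a_4 = 2
114 = 3·37 + 3, so a_5 = 3
37 = 12·3 + 1, so a_6 = 12
3 = 3·1 + 0, so a_7 = 3

[3; 4, 3, 3, 2, 3, 12, 3]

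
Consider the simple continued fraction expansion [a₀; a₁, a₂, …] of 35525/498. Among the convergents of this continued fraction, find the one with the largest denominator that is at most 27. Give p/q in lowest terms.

214/3

a_0 = 71: 71/1  (≤ bound)
a_1 = 2: 143/2  (≤ bound)
a_2 = 1: 214/3  (≤ bound)
a_3 = 54: 11699/164  (> 27, stop)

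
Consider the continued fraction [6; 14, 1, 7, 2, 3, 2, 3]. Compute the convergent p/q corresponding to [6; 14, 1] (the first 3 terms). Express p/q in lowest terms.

91/15

Start with 1.
14 + 1/(1/1) = 14 + 1/1 = 15/1
6 + 1/(15/1) = 6 + 1/15 = 91/15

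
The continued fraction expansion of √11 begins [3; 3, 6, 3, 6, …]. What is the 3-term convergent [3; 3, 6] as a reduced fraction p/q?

Start with 6.
3 + 1/(6/1) = 3 + 1/6 = 19/6
3 + 1/(19/6) = 3 + 6/19 = 63/19

63/19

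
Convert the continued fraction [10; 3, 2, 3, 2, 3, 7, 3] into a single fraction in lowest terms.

44488/4323

Work from the innermost term outward:
Start with 3.
7 + 1/(3/1) = 7 + 1/3 = 22/3
3 + 1/(22/3) = 3 + 3/22 = 69/22
2 + 1/(69/22) = 2 + 22/69 = 160/69
3 + 1/(160/69) = 3 + 69/160 = 549/160
2 + 1/(549/160) = 2 + 160/549 = 1258/549
3 + 1/(1258/549) = 3 + 549/1258 = 4323/1258
10 + 1/(4323/1258) = 10 + 1258/4323 = 44488/4323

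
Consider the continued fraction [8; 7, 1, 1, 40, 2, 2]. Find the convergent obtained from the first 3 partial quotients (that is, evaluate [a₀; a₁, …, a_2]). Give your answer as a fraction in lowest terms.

Use the convergent recurrence hₖ = aₖ·hₖ₋₁ + hₖ₋₂ (and likewise for the denominators kₖ):
a_0 = 8: 8/1
a_1 = 7: 57/7
a_2 = 1: 65/8

65/8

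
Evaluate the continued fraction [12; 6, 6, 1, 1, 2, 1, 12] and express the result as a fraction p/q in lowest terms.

43773/3599

Work from the innermost term outward:
Start with 12.
1 + 1/(12/1) = 1 + 1/12 = 13/12
2 + 1/(13/12) = 2 + 12/13 = 38/13
1 + 1/(38/13) = 1 + 13/38 = 51/38
1 + 1/(51/38) = 1 + 38/51 = 89/51
6 + 1/(89/51) = 6 + 51/89 = 585/89
6 + 1/(585/89) = 6 + 89/585 = 3599/585
12 + 1/(3599/585) = 12 + 585/3599 = 43773/3599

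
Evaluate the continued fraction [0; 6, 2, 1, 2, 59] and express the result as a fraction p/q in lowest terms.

475/3028

Use the convergent recurrence hₖ = aₖ·hₖ₋₁ + hₖ₋₂ (and likewise for the denominators kₖ):
a_0 = 0: 0/1
a_1 = 6: 1/6
a_2 = 2: 2/13
a_3 = 1: 3/19
a_4 = 2: 8/51
a_5 = 59: 475/3028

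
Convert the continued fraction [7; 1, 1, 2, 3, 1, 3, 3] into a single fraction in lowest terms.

Start with 3.
3 + 1/(3/1) = 3 + 1/3 = 10/3
1 + 1/(10/3) = 1 + 3/10 = 13/10
3 + 1/(13/10) = 3 + 10/13 = 49/13
2 + 1/(49/13) = 2 + 13/49 = 111/49
1 + 1/(111/49) = 1 + 49/111 = 160/111
1 + 1/(160/111) = 1 + 111/160 = 271/160
7 + 1/(271/160) = 7 + 160/271 = 2057/271

2057/271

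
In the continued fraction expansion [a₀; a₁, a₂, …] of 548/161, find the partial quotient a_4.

Run the Euclidean algorithm, recording each quotient:
548 ÷ 161 → quotient 3, remainder 65
161 ÷ 65 → quotient 2, remainder 31
65 ÷ 31 → quotient 2, remainder 3
31 ÷ 3 → quotient 10, remainder 1
3 ÷ 1 → quotient 3, remainder 0

3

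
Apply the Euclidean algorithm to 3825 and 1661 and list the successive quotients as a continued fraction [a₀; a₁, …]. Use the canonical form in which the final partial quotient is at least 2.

[2; 3, 3, 3, 4, 3, 1, 2]

Repeatedly divide and take the remainder:
⌊3825/1661⌋ = 2, remainder 503
⌊1661/503⌋ = 3, remainder 152
⌊503/152⌋ = 3, remainder 47
⌊152/47⌋ = 3, remainder 11
⌊47/11⌋ = 4, remainder 3
⌊11/3⌋ = 3, remainder 2
⌊3/2⌋ = 1, remainder 1
⌊2/1⌋ = 2, remainder 0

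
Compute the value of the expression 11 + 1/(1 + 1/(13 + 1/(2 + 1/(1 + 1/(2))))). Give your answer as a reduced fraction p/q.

1372/115

Use the convergent recurrence hₖ = aₖ·hₖ₋₁ + hₖ₋₂ (and likewise for the denominators kₖ):
a_0 = 11: 11/1
a_1 = 1: 12/1
a_2 = 13: 167/14
a_3 = 2: 346/29
a_4 = 1: 513/43
a_5 = 2: 1372/115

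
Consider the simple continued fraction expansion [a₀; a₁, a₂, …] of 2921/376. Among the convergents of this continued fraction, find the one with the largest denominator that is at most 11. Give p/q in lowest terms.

List convergents until the denominator exceeds the bound:
a_0 = 7: 7/1  (≤ bound)
a_1 = 1: 8/1  (≤ bound)
a_2 = 3: 31/4  (≤ bound)
a_3 = 3: 101/13  (> 11, stop)

31/4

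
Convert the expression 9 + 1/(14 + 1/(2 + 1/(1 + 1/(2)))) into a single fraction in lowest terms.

1043/115

Starting at the tail and folding back:
Start with 2.
1 + 1/(2/1) = 1 + 1/2 = 3/2
2 + 1/(3/2) = 2 + 2/3 = 8/3
14 + 1/(8/3) = 14 + 3/8 = 115/8
9 + 1/(115/8) = 9 + 8/115 = 1043/115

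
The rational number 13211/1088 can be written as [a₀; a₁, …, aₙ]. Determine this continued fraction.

13211 ÷ 1088 → quotient 12, remainder 155
1088 ÷ 155 → quotient 7, remainder 3
155 ÷ 3 → quotient 51, remainder 2
3 ÷ 2 → quotient 1, remainder 1
2 ÷ 1 → quotient 2, remainder 0

[12; 7, 51, 1, 2]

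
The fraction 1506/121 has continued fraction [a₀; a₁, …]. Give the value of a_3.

1506 ÷ 121 → quotient 12, remainder 54
121 ÷ 54 → quotient 2, remainder 13
54 ÷ 13 → quotient 4, remainder 2
13 ÷ 2 → quotient 6, remainder 1

6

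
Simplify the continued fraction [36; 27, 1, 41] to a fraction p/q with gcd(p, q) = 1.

42342/1175

Compute successive convergents:
a_0 = 36: 36/1
a_1 = 27: 973/27
a_2 = 1: 1009/28
a_3 = 41: 42342/1175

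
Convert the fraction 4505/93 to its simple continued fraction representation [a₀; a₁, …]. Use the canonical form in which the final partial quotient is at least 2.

[48; 2, 3, 1, 2, 1, 2]

Apply division with remainder until the remainder is 0:
⌊4505/93⌋ = 48, remainder 41
⌊93/41⌋ = 2, remainder 11
⌊41/11⌋ = 3, remainder 8
⌊11/8⌋ = 1, remainder 3
⌊8/3⌋ = 2, remainder 2
⌊3/2⌋ = 1, remainder 1
⌊2/1⌋ = 2, remainder 0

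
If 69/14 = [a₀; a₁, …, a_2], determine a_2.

13

69 = 4·14 + 13, so a_0 = 4
14 = 1·13 + 1, so a_1 = 1
13 = 13·1 + 0, so a_2 = 13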